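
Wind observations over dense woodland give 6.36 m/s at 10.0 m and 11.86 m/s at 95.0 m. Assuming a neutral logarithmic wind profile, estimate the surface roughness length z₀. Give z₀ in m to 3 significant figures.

z₀ ≈ 0.740 m

Log law: V(z) ∝ ln(z/z₀). With r = V₁/V₂ = 6.36/11.86 = 0.53626,
r · ln(z₂/z₀) = ln(z₁/z₀) ⇒ ln z₀ = (ln z₁ − r·ln z₂)/(1 − r)
ln z₀ = (2.30259 − 0.53626×4.55388) / 0.46374 = -0.3007
z₀ = exp(-0.3007) = 0.7403 m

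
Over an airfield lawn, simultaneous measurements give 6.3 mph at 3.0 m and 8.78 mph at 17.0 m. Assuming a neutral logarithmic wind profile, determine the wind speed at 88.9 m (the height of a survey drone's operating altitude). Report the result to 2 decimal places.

11.15 mph

Log law: V ∝ ln(z/z₀). From the pair, with r = V₁/V₂ = 0.71754,
ln z₀ = (ln z₁ − r·ln z₂)/(1 − r) = (1.0986 − 0.71754×2.8332)/0.28246 = -3.3078 → z₀ = 0.03660 m
V₃ = V₁ · ln(z₃/z₀)/ln(z₁/z₀) = 6.3 × 7.7953/4.4064 = 11.1452 mph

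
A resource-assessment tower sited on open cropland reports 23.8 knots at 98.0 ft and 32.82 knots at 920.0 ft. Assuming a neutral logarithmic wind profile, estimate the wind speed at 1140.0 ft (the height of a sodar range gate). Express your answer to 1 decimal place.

Log law: V ∝ ln(z/z₀). From the pair, with r = V₁/V₂ = 0.72517,
ln z₀ = (ln z₁ − r·ln z₂)/(1 − r) = (4.5850 − 0.72517×6.8244)/0.27483 = -1.3239 → z₀ = 0.2661 ft
V₃ = V₁ · ln(z₃/z₀)/ln(z₁/z₀) = 23.8 × 8.3627/5.9089 = 33.6836 knots

33.7 knots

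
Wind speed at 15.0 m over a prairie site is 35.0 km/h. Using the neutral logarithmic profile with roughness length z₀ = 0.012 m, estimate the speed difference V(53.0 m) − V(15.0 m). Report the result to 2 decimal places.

Log law: V₂ = V₁ · ln(z₂/z₀)/ln(z₁/z₀) = 35.0 × 8.3931/7.1309 = 41.1954 km/h
ΔV = 41.1954 − 35.0 = 6.1954 km/h

6.20 km/h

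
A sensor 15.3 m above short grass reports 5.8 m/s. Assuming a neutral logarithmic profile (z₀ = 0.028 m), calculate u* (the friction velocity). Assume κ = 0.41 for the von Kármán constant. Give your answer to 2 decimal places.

Log law: V(z) = (u*/κ) · ln(z/z₀) ⇒ u* = κ · V / ln(z/z₀)
u* = 0.41 × 5.8 / ln(15.3/0.028) = 0.41 × 5.8 / 6.3034
   = 2.3780 / 6.3034 = 0.3773 m/s

u* ≈ 0.38 m/s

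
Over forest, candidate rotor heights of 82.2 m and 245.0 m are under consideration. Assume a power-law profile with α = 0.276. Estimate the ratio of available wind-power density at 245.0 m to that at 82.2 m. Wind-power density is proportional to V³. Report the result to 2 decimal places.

Speed ratio: V_B/V_A = (z_B/z_A)^α = (245.0/82.2)^0.276 = (2.9805)^0.276 = 1.35178
Power-density ratio: P_B/P_A = (V_B/V_A)³ = (1.35178)³ = 2.47011

2.47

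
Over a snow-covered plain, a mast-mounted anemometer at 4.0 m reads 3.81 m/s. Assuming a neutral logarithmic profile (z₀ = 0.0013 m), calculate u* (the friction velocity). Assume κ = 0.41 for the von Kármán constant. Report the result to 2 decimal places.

u* ≈ 0.19 m/s

Log law: V(z) = (u*/κ) · ln(z/z₀) ⇒ u* = κ · V / ln(z/z₀)
u* = 0.41 × 3.81 / ln(4.0/0.0013) = 0.41 × 3.81 / 8.0317
   = 1.5621 / 8.0317 = 0.1945 m/s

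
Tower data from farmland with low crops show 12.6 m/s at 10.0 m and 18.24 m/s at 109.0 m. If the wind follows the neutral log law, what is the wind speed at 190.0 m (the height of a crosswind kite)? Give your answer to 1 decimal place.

19.6 m/s

Log law: V ∝ ln(z/z₀). From the pair, with r = V₁/V₂ = 0.69079,
ln z₀ = (ln z₁ − r·ln z₂)/(1 − r) = (2.3026 − 0.69079×4.6913)/0.30921 = -3.0340 → z₀ = 0.04812 m
V₃ = V₁ · ln(z₃/z₀)/ln(z₁/z₀) = 12.6 × 8.2810/5.3366 = 19.5520 m/s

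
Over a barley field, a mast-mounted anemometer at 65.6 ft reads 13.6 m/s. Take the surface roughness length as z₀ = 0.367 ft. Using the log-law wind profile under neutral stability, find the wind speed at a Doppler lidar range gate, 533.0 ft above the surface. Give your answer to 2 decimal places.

Log law: V(z) ∝ ln(z/z₀), so V₂/V₁ = ln(z₂/z₀) / ln(z₁/z₀).
ln(533.0/0.367) = 7.2809, ln(65.6/0.367) = 5.1860
V₂ = 13.6 × 7.2809/5.1860 = 13.6 × 1.4040 = 19.0939 m/s

19.09 m/s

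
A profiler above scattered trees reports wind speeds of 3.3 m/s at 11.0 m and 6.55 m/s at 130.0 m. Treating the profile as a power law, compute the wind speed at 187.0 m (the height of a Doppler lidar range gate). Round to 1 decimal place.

7.2 m/s

First find α: α = ln(V₂/V₁)/ln(z₂/z₁) = ln(6.55/3.3)/ln(130.0/11.0) = 0.68554/2.46964 = 0.2776
Extrapolate from 130.0 m to 187.0 m: V₃ = 6.55 × (187.0/130.0)^0.2776 = 6.55 × 1.1062 = 7.2456 m/s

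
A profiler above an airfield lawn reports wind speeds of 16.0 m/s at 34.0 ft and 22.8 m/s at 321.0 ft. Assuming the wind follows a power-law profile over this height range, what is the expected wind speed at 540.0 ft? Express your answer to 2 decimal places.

24.75 m/s

First find α: α = ln(V₂/V₁)/ln(z₂/z₁) = ln(22.8/16.0)/ln(321.0/34.0) = 0.35417/2.24508 = 0.1578
Extrapolate from 321.0 ft to 540.0 ft: V₃ = 22.8 × (540.0/321.0)^0.1578 = 22.8 × 1.0855 = 24.7497 m/s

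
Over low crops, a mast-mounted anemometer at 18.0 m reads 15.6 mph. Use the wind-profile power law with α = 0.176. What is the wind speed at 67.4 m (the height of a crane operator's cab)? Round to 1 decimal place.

Power-law profile: V₂ = V₁ · (z₂/z₁)^α
V₂ = 15.6 × (67.4/18.0)^0.176 = 15.6 × (3.7444)^0.176
    = 15.6 × 1.2616 = 19.6807 mph

19.7 mph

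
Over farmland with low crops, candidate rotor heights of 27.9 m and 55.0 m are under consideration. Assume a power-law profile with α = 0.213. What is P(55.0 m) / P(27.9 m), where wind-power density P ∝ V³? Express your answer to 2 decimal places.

Speed ratio: V_B/V_A = (z_B/z_A)^α = (55.0/27.9)^0.213 = (1.9713)^0.213 = 1.15554
Power-density ratio: P_B/P_A = (V_B/V_A)³ = (1.15554)³ = 1.54295

1.54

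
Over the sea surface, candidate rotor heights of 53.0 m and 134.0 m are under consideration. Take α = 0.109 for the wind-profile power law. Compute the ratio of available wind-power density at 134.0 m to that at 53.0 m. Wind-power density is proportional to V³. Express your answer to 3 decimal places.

1.354

Speed ratio: V_B/V_A = (z_B/z_A)^α = (134.0/53.0)^0.109 = (2.5283)^0.109 = 1.10639
Power-density ratio: P_B/P_A = (V_B/V_A)³ = (1.10639)³ = 1.35433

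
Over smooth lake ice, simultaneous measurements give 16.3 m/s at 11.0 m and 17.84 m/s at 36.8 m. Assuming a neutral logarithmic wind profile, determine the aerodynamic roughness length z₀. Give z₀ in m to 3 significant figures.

z₀ ≈ 0.0000309 m

Log law: V(z) ∝ ln(z/z₀). With r = V₁/V₂ = 16.3/17.84 = 0.91368,
r · ln(z₂/z₀) = ln(z₁/z₀) ⇒ ln z₀ = (ln z₁ − r·ln z₂)/(1 − r)
ln z₀ = (2.39790 − 0.91368×3.60550) / 0.08632 = -10.3839
z₀ = exp(-10.3839) = 0.00003093 m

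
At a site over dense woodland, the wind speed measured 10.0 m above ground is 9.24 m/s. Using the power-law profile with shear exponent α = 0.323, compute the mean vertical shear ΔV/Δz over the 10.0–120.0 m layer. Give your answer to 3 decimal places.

Power law: V₂ = V₁ · (z₂/z₁)^α = 9.24 × (12.0000)^0.323 = 20.6180 m/s
ΔV/Δz = (20.6180 − 9.24)/(120.0 − 10.0) = 11.3780/110.0000 = 0.10344 m/s/m

0.103 m/s/m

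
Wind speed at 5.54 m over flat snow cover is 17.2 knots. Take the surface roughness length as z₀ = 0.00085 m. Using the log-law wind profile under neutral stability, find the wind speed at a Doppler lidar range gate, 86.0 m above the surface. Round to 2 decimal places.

22.57 knots

Log law: V(z) ∝ ln(z/z₀), so V₂/V₁ = ln(z₂/z₀) / ln(z₁/z₀).
ln(86.0/0.00085) = 11.5246, ln(5.54/0.00085) = 8.7823
V₂ = 17.2 × 11.5246/8.7823 = 17.2 × 1.3123 = 22.5709 knots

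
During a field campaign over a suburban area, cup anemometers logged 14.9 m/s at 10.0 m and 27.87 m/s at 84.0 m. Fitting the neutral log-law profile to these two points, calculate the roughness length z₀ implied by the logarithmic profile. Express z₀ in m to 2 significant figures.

z₀ ≈ 0.87 m

Log law: V(z) ∝ ln(z/z₀). With r = V₁/V₂ = 14.9/27.87 = 0.53463,
r · ln(z₂/z₀) = ln(z₁/z₀) ⇒ ln z₀ = (ln z₁ − r·ln z₂)/(1 − r)
ln z₀ = (2.30259 − 0.53463×4.43082) / 0.46537 = -0.1423
z₀ = exp(-0.1423) = 0.8673 m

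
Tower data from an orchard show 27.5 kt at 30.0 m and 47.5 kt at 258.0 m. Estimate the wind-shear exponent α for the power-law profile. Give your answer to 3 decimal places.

Power law: V₂/V₁ = (z₂/z₁)^α ⇒ α = ln(V₂/V₁) / ln(z₂/z₁)
α = ln(47.5/27.5) / ln(258.0/30.0) = ln(1.7273) / ln(8.6000)
  = 0.54654 / 2.15176 = 0.25400

α ≈ 0.254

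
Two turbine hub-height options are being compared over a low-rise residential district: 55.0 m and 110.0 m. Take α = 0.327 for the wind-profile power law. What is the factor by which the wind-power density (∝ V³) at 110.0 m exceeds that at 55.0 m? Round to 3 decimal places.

Speed ratio: V_B/V_A = (z_B/z_A)^α = (110.0/55.0)^0.327 = (2.0000)^0.327 = 1.25440
Power-density ratio: P_B/P_A = (V_B/V_A)³ = (1.25440)³ = 1.97383

1.974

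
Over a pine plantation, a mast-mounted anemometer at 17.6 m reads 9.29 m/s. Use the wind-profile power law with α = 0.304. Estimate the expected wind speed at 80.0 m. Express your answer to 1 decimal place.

14.7 m/s

Power-law profile: V₂ = V₁ · (z₂/z₁)^α
V₂ = 9.29 × (80.0/17.6)^0.304 = 9.29 × (4.5455)^0.304
    = 9.29 × 1.5845 = 14.7204 m/s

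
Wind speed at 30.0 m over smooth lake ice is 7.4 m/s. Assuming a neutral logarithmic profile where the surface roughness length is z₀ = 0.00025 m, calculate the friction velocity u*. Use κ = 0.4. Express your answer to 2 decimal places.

u* ≈ 0.25 m/s

Log law: V(z) = (u*/κ) · ln(z/z₀) ⇒ u* = κ · V / ln(z/z₀)
u* = 0.4 × 7.4 / ln(30.0/0.00025) = 0.4 × 7.4 / 11.6952
   = 2.9600 / 11.6952 = 0.2531 m/s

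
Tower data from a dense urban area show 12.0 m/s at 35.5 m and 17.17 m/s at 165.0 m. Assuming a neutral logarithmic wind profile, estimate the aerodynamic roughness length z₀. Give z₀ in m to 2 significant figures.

Log law: V(z) ∝ ln(z/z₀). With r = V₁/V₂ = 12.0/17.17 = 0.69889,
r · ln(z₂/z₀) = ln(z₁/z₀) ⇒ ln z₀ = (ln z₁ − r·ln z₂)/(1 − r)
ln z₀ = (3.56953 − 0.69889×5.10595) / 0.30111 = 0.0034
z₀ = exp(0.0034) = 1.003 m

z₀ ≈ 1.0 m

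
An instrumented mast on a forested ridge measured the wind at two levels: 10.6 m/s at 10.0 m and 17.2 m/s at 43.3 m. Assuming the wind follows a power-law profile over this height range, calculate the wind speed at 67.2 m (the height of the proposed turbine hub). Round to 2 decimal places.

19.89 m/s

First find α: α = ln(V₂/V₁)/ln(z₂/z₁) = ln(17.2/10.6)/ln(43.3/10.0) = 0.48406/1.46557 = 0.3303
Extrapolate from 43.3 m to 67.2 m: V₃ = 17.2 × (67.2/43.3)^0.3303 = 17.2 × 1.1562 = 19.8872 m/s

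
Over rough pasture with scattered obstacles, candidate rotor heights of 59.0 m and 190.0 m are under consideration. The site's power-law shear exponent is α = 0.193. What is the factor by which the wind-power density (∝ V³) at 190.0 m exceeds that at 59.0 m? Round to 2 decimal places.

1.97

Speed ratio: V_B/V_A = (z_B/z_A)^α = (190.0/59.0)^0.193 = (3.2203)^0.193 = 1.25321
Power-density ratio: P_B/P_A = (V_B/V_A)³ = (1.25321)³ = 1.96823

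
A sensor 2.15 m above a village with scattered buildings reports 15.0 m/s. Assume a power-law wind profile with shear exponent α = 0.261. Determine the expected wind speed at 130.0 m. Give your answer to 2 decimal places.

43.76 m/s

Power-law profile: V₂ = V₁ · (z₂/z₁)^α
V₂ = 15.0 × (130.0/2.15)^0.261 = 15.0 × (60.4651)^0.261
    = 15.0 × 2.9172 = 43.7587 m/s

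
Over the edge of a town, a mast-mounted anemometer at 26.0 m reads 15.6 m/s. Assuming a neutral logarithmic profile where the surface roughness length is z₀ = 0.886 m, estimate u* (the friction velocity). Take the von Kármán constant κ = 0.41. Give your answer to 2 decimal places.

Log law: V(z) = (u*/κ) · ln(z/z₀) ⇒ u* = κ · V / ln(z/z₀)
u* = 0.41 × 15.6 / ln(26.0/0.886) = 0.41 × 15.6 / 3.3791
   = 6.3960 / 3.3791 = 1.8928 m/s

u* ≈ 1.89 m/s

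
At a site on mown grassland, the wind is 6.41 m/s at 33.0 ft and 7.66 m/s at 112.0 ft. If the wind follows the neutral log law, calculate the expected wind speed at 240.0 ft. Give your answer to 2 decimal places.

8.44 m/s

Log law: V ∝ ln(z/z₀). From the pair, with r = V₁/V₂ = 0.83681,
ln z₀ = (ln z₁ − r·ln z₂)/(1 − r) = (3.4965 − 0.83681×4.7185)/0.16319 = -2.7699 → z₀ = 0.06267 ft
V₃ = V₁ · ln(z₃/z₀)/ln(z₁/z₀) = 6.41 × 8.2505/6.2664 = 8.4396 m/s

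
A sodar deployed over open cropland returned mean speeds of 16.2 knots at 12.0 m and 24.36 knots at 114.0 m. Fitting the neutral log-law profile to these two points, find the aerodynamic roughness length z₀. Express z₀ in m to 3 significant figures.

z₀ ≈ 0.137 m

Log law: V(z) ∝ ln(z/z₀). With r = V₁/V₂ = 16.2/24.36 = 0.66502,
r · ln(z₂/z₀) = ln(z₁/z₀) ⇒ ln z₀ = (ln z₁ − r·ln z₂)/(1 − r)
ln z₀ = (2.48491 − 0.66502×4.73620) / 0.33498 = -1.9846
z₀ = exp(-1.9846) = 0.1374 m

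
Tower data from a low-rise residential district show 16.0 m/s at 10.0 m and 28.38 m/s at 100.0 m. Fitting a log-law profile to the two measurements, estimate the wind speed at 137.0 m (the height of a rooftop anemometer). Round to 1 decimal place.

30.1 m/s

Log law: V ∝ ln(z/z₀). From the pair, with r = V₁/V₂ = 0.56378,
ln z₀ = (ln z₁ − r·ln z₂)/(1 − r) = (2.3026 − 0.56378×4.6052)/0.43622 = -0.6733 → z₀ = 0.5100 m
V₃ = V₁ · ln(z₃/z₀)/ln(z₁/z₀) = 16.0 × 5.5933/2.9759 = 30.0726 m/s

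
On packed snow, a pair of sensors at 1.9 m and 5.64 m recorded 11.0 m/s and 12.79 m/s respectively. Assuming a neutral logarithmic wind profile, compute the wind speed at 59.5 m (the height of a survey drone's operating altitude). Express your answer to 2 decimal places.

Log law: V ∝ ln(z/z₀). From the pair, with r = V₁/V₂ = 0.86005,
ln z₀ = (ln z₁ − r·ln z₂)/(1 − r) = (0.6419 − 0.86005×1.7299)/0.13995 = -6.0444 → z₀ = 0.002371 m
V₃ = V₁ · ln(z₃/z₀)/ln(z₁/z₀) = 11.0 × 10.1303/6.6862 = 16.6662 m/s

16.67 m/s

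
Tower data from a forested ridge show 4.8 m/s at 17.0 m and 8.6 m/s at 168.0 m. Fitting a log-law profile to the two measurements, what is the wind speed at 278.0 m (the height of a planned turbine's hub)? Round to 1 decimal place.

Log law: V ∝ ln(z/z₀). From the pair, with r = V₁/V₂ = 0.55814,
ln z₀ = (ln z₁ − r·ln z₂)/(1 − r) = (2.8332 − 0.55814×5.1240)/0.44186 = -0.0604 → z₀ = 0.9414 m
V₃ = V₁ · ln(z₃/z₀)/ln(z₁/z₀) = 4.8 × 5.6880/2.8936 = 9.4355 m/s

9.4 m/s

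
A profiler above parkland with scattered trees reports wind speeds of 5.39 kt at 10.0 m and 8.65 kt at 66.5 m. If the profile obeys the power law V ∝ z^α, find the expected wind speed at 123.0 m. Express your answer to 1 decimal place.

First find α: α = ln(V₂/V₁)/ln(z₂/z₁) = ln(8.65/5.39)/ln(66.5/10.0) = 0.47301/1.89462 = 0.2497
Extrapolate from 66.5 m to 123.0 m: V₃ = 8.65 × (123.0/66.5)^0.2497 = 8.65 × 1.1660 = 10.0855 kt

10.1 kt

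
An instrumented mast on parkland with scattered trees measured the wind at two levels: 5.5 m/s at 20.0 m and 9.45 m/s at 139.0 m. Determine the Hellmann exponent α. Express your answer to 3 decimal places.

α ≈ 0.279

Power law: V₂/V₁ = (z₂/z₁)^α ⇒ α = ln(V₂/V₁) / ln(z₂/z₁)
α = ln(9.45/5.5) / ln(139.0/20.0) = ln(1.7182) / ln(6.9500)
  = 0.54127 / 1.93874 = 0.27918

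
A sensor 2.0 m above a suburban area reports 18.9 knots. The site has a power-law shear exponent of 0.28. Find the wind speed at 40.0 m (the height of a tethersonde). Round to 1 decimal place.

43.7 knots

Power-law profile: V₂ = V₁ · (z₂/z₁)^α
V₂ = 18.9 × (40.0/2.0)^0.28 = 18.9 × (20.0000)^0.28
    = 18.9 × 2.3136 = 43.7271 knots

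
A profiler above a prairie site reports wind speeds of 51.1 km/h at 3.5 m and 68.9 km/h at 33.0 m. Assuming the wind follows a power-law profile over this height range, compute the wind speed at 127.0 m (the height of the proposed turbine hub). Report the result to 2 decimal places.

First find α: α = ln(V₂/V₁)/ln(z₂/z₁) = ln(68.9/51.1)/ln(33.0/3.5) = 0.29887/2.24374 = 0.1332
Extrapolate from 33.0 m to 127.0 m: V₃ = 68.9 × (127.0/33.0)^0.1332 = 68.9 × 1.1966 = 82.4482 km/h

82.45 km/h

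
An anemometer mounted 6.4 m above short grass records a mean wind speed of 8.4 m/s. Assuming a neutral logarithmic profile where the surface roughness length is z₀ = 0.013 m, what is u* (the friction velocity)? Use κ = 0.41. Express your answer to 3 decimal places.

Log law: V(z) = (u*/κ) · ln(z/z₀) ⇒ u* = κ · V / ln(z/z₀)
u* = 0.41 × 8.4 / ln(6.4/0.013) = 0.41 × 8.4 / 6.1991
   = 3.4440 / 6.1991 = 0.5556 m/s

u* ≈ 0.556 m/s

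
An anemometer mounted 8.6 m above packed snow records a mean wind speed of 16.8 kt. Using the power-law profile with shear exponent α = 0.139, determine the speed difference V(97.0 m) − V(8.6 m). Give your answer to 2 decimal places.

6.73 kt

Power law: V₂ = V₁ · (z₂/z₁)^α = 16.8 × (11.2791)^0.139 = 23.5275 kt
ΔV = 23.5275 − 16.8 = 6.7275 kt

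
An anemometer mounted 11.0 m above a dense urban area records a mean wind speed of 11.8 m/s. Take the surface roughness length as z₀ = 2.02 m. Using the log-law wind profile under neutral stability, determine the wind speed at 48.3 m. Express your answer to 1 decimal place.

Log law: V(z) ∝ ln(z/z₀), so V₂/V₁ = ln(z₂/z₀) / ln(z₁/z₀).
ln(48.3/2.02) = 3.1743, ln(11.0/2.02) = 1.6948
V₂ = 11.8 × 3.1743/1.6948 = 11.8 × 1.8730 = 22.1012 m/s

22.1 m/s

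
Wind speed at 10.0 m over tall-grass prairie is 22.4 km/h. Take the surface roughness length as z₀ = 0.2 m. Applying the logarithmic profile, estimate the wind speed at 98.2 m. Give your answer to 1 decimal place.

35.5 km/h

Log law: V(z) ∝ ln(z/z₀), so V₂/V₁ = ln(z₂/z₀) / ln(z₁/z₀).
ln(98.2/0.2) = 6.1964, ln(10.0/0.2) = 3.9120
V₂ = 22.4 × 6.1964/3.9120 = 22.4 × 1.5839 = 35.4805 km/h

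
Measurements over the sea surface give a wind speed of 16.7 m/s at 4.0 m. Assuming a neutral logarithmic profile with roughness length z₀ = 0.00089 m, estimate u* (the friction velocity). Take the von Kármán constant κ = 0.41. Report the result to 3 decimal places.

u* ≈ 0.814 m/s

Log law: V(z) = (u*/κ) · ln(z/z₀) ⇒ u* = κ · V / ln(z/z₀)
u* = 0.41 × 16.7 / ln(4.0/0.00089) = 0.41 × 16.7 / 8.4106
   = 6.8470 / 8.4106 = 0.8141 m/s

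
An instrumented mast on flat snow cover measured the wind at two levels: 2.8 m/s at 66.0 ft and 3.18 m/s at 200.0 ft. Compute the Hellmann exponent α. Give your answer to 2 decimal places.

Power law: V₂/V₁ = (z₂/z₁)^α ⇒ α = ln(V₂/V₁) / ln(z₂/z₁)
α = ln(3.18/2.8) / ln(200.0/66.0) = ln(1.1357) / ln(3.0303)
  = 0.12726 / 1.10866 = 0.11479

α ≈ 0.11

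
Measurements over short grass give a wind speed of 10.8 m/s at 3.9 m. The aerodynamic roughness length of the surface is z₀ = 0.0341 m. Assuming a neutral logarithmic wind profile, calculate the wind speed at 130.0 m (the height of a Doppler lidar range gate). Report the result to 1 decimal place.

Log law: V(z) ∝ ln(z/z₀), so V₂/V₁ = ln(z₂/z₀) / ln(z₁/z₀).
ln(130.0/0.0341) = 8.2460, ln(3.9/0.0341) = 4.7394
V₂ = 10.8 × 8.2460/4.7394 = 10.8 × 1.7399 = 18.7906 m/s

18.8 m/s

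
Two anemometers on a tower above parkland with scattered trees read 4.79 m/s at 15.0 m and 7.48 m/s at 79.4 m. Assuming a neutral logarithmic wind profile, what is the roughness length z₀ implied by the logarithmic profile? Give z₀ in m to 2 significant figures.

Log law: V(z) ∝ ln(z/z₀). With r = V₁/V₂ = 4.79/7.48 = 0.64037,
r · ln(z₂/z₀) = ln(z₁/z₀) ⇒ ln z₀ = (ln z₁ − r·ln z₂)/(1 − r)
ln z₀ = (2.70805 − 0.64037×4.37450) / 0.35963 = -0.2593
z₀ = exp(-0.2593) = 0.7716 m

z₀ ≈ 0.77 m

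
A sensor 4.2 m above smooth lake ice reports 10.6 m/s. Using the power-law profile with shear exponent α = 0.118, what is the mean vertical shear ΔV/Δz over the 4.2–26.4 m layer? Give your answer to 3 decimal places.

Power law: V₂ = V₁ · (z₂/z₁)^α = 10.6 × (6.2857)^0.118 = 13.1678 m/s
ΔV/Δz = (13.1678 − 10.6)/(26.4 − 4.2) = 2.5678/22.2000 = 0.11566 m/s/m

0.116 m/s/m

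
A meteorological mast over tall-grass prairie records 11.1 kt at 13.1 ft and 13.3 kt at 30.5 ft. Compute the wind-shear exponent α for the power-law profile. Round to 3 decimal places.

Power law: V₂/V₁ = (z₂/z₁)^α ⇒ α = ln(V₂/V₁) / ln(z₂/z₁)
α = ln(13.3/11.1) / ln(30.5/13.1) = ln(1.1982) / ln(2.3282)
  = 0.18082 / 0.84511 = 0.21396

α ≈ 0.214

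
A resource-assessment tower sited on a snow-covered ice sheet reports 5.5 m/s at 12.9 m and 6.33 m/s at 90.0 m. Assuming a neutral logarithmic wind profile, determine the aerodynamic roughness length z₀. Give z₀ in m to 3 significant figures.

z₀ ≈ 0.0000331 m

Log law: V(z) ∝ ln(z/z₀). With r = V₁/V₂ = 5.5/6.33 = 0.86888,
r · ln(z₂/z₀) = ln(z₁/z₀) ⇒ ln z₀ = (ln z₁ − r·ln z₂)/(1 − r)
ln z₀ = (2.55723 − 0.86888×4.49981) / 0.13112 = -10.3153
z₀ = exp(-10.3153) = 0.00003312 m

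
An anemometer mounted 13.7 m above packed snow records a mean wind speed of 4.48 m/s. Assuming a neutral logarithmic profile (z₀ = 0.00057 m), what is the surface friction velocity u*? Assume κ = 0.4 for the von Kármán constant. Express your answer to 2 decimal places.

u* ≈ 0.18 m/s

Log law: V(z) = (u*/κ) · ln(z/z₀) ⇒ u* = κ · V / ln(z/z₀)
u* = 0.4 × 4.48 / ln(13.7/0.00057) = 0.4 × 4.48 / 10.0873
   = 1.7920 / 10.0873 = 0.1776 m/s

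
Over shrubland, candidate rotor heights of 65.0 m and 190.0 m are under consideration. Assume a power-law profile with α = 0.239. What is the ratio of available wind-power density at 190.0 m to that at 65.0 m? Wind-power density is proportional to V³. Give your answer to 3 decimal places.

Speed ratio: V_B/V_A = (z_B/z_A)^α = (190.0/65.0)^0.239 = (2.9231)^0.239 = 1.29222
Power-density ratio: P_B/P_A = (V_B/V_A)³ = (1.29222)³ = 2.15778

2.158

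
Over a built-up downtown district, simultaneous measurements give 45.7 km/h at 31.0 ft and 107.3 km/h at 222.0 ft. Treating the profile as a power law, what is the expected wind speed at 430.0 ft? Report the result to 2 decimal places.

First find α: α = ln(V₂/V₁)/ln(z₂/z₁) = ln(107.3/45.7)/ln(222.0/31.0) = 0.85353/1.96869 = 0.4336
Extrapolate from 222.0 ft to 430.0 ft: V₃ = 107.3 × (430.0/222.0)^0.4336 = 107.3 × 1.3319 = 142.9155 km/h

142.92 km/h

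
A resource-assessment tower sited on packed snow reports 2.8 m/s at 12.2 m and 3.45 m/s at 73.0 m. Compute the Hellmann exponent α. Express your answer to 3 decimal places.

Power law: V₂/V₁ = (z₂/z₁)^α ⇒ α = ln(V₂/V₁) / ln(z₂/z₁)
α = ln(3.45/2.8) / ln(73.0/12.2) = ln(1.2321) / ln(5.9836)
  = 0.20875 / 1.78902 = 0.11669

α ≈ 0.117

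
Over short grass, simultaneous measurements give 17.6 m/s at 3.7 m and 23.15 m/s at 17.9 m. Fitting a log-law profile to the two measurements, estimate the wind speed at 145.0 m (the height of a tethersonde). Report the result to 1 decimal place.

Log law: V ∝ ln(z/z₀). From the pair, with r = V₁/V₂ = 0.76026,
ln z₀ = (ln z₁ − r·ln z₂)/(1 − r) = (1.3083 − 0.76026×2.8848)/0.23974 = -3.6909 → z₀ = 0.02495 m
V₃ = V₁ · ln(z₃/z₀)/ln(z₁/z₀) = 17.6 × 8.6677/4.9992 = 30.5147 m/s

30.5 m/s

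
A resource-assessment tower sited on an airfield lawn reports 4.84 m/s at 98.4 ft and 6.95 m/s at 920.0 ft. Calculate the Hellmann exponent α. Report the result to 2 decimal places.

Power law: V₂/V₁ = (z₂/z₁)^α ⇒ α = ln(V₂/V₁) / ln(z₂/z₁)
α = ln(6.95/4.84) / ln(920.0/98.4) = ln(1.4360) / ln(9.3496)
  = 0.36183 / 2.23533 = 0.16187

α ≈ 0.16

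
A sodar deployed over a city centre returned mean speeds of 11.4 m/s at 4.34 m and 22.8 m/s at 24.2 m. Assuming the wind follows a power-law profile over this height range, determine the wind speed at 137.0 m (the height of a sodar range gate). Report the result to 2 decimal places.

45.88 m/s

First find α: α = ln(V₂/V₁)/ln(z₂/z₁) = ln(22.8/11.4)/ln(24.2/4.34) = 0.69315/1.71848 = 0.4033
Extrapolate from 24.2 m to 137.0 m: V₃ = 22.8 × (137.0/24.2)^0.4033 = 22.8 × 2.0123 = 45.8795 m/s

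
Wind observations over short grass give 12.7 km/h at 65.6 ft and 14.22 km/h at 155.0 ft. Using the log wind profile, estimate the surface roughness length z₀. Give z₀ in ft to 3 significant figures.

z₀ ≈ 0.0498 ft

Log law: V(z) ∝ ln(z/z₀). With r = V₁/V₂ = 12.7/14.22 = 0.89311,
r · ln(z₂/z₀) = ln(z₁/z₀) ⇒ ln z₀ = (ln z₁ − r·ln z₂)/(1 − r)
ln z₀ = (4.18358 − 0.89311×5.04343) / 0.10689 = -3.0007
z₀ = exp(-3.0007) = 0.04975 ft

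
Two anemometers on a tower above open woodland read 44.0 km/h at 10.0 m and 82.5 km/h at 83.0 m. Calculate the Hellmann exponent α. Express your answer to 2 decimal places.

Power law: V₂/V₁ = (z₂/z₁)^α ⇒ α = ln(V₂/V₁) / ln(z₂/z₁)
α = ln(82.5/44.0) / ln(83.0/10.0) = ln(1.8750) / ln(8.3000)
  = 0.62861 / 2.11626 = 0.29704

α ≈ 0.30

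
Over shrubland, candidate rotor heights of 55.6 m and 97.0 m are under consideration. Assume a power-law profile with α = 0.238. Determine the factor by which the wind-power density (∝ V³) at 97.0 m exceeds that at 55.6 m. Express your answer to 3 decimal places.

1.488

Speed ratio: V_B/V_A = (z_B/z_A)^α = (97.0/55.6)^0.238 = (1.7446)^0.238 = 1.14163
Power-density ratio: P_B/P_A = (V_B/V_A)³ = (1.14163)³ = 1.48789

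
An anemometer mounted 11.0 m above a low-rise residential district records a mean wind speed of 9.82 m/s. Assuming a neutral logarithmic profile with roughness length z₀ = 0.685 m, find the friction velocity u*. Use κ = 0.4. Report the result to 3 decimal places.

Log law: V(z) = (u*/κ) · ln(z/z₀) ⇒ u* = κ · V / ln(z/z₀)
u* = 0.4 × 9.82 / ln(11.0/0.685) = 0.4 × 9.82 / 2.7762
   = 3.9280 / 2.7762 = 1.4149 m/s

u* ≈ 1.415 m/s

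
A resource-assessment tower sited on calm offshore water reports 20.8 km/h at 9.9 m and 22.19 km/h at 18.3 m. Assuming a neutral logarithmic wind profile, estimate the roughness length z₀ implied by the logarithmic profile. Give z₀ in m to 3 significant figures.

Log law: V(z) ∝ ln(z/z₀). With r = V₁/V₂ = 20.8/22.19 = 0.93736,
r · ln(z₂/z₀) = ln(z₁/z₀) ⇒ ln z₀ = (ln z₁ − r·ln z₂)/(1 − r)
ln z₀ = (2.29253 − 0.93736×2.90690) / 0.06264 = -6.9009
z₀ = exp(-6.9009) = 0.001007 m

z₀ ≈ 0.00101 m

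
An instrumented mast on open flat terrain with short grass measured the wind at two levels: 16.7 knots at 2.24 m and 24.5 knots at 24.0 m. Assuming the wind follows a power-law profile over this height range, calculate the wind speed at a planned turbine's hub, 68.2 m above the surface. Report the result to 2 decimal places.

First find α: α = ln(V₂/V₁)/ln(z₂/z₁) = ln(24.5/16.7)/ln(24.0/2.24) = 0.38326/2.37158 = 0.1616
Extrapolate from 24.0 m to 68.2 m: V₃ = 24.5 × (68.2/24.0)^0.1616 = 24.5 × 1.1839 = 29.0046 knots

29.00 knots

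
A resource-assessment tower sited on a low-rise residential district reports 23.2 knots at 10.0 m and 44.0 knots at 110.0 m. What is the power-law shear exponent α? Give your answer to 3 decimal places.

α ≈ 0.267

Power law: V₂/V₁ = (z₂/z₁)^α ⇒ α = ln(V₂/V₁) / ln(z₂/z₁)
α = ln(44.0/23.2) / ln(110.0/10.0) = ln(1.8966) / ln(11.0000)
  = 0.64004 / 2.39790 = 0.26692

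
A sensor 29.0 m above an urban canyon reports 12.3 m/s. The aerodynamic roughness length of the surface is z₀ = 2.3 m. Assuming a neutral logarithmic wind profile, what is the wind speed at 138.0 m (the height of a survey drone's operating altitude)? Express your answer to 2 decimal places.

19.87 m/s

Log law: V(z) ∝ ln(z/z₀), so V₂/V₁ = ln(z₂/z₀) / ln(z₁/z₀).
ln(138.0/2.3) = 4.0943, ln(29.0/2.3) = 2.5344
V₂ = 12.3 × 4.0943/2.5344 = 12.3 × 1.6155 = 19.8709 m/s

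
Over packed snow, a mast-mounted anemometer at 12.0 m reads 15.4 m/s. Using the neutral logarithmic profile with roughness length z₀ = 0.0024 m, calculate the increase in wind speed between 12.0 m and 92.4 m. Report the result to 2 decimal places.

3.69 m/s

Log law: V₂ = V₁ · ln(z₂/z₀)/ln(z₁/z₀) = 15.4 × 10.5584/8.5172 = 19.0907 m/s
ΔV = 19.0907 − 15.4 = 3.6907 m/s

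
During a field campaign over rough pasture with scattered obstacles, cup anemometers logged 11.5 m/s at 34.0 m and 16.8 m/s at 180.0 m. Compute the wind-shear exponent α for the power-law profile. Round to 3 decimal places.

α ≈ 0.227

Power law: V₂/V₁ = (z₂/z₁)^α ⇒ α = ln(V₂/V₁) / ln(z₂/z₁)
α = ln(16.8/11.5) / ln(180.0/34.0) = ln(1.4609) / ln(5.2941)
  = 0.37903 / 1.66660 = 0.22743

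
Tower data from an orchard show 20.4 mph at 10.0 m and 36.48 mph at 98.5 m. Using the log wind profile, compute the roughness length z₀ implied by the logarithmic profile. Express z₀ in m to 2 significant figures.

z₀ ≈ 0.55 m

Log law: V(z) ∝ ln(z/z₀). With r = V₁/V₂ = 20.4/36.48 = 0.55921,
r · ln(z₂/z₀) = ln(z₁/z₀) ⇒ ln z₀ = (ln z₁ − r·ln z₂)/(1 − r)
ln z₀ = (2.30259 − 0.55921×4.59006) / 0.44079 = -0.5994
z₀ = exp(-0.5994) = 0.5491 m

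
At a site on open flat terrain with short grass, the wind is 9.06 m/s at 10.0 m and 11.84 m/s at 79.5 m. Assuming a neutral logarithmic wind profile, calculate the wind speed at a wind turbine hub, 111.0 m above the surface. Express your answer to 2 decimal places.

Log law: V ∝ ln(z/z₀). From the pair, with r = V₁/V₂ = 0.76520,
ln z₀ = (ln z₁ − r·ln z₂)/(1 − r) = (2.3026 − 0.76520×4.3758)/0.23480 = -4.4539 → z₀ = 0.01163 m
V₃ = V₁ · ln(z₃/z₀)/ln(z₁/z₀) = 9.06 × 9.1634/6.7565 = 12.2876 m/s

12.29 m/s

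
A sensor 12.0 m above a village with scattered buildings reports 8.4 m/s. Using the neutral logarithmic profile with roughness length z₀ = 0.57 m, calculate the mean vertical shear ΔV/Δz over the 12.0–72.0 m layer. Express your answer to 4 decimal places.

0.0823 m/s/m

Log law: V₂ = V₁ · ln(z₂/z₀)/ln(z₁/z₀) = 8.4 × 4.8388/3.0470 = 13.3395 m/s
ΔV/Δz = (13.3395 − 8.4)/(72.0 − 12.0) = 4.9395/60.0000 = 0.08232 m/s/m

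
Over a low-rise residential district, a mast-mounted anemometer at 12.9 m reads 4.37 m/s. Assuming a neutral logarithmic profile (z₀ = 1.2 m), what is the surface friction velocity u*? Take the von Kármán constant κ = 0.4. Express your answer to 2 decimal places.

Log law: V(z) = (u*/κ) · ln(z/z₀) ⇒ u* = κ · V / ln(z/z₀)
u* = 0.4 × 4.37 / ln(12.9/1.2) = 0.4 × 4.37 / 2.3749
   = 1.7480 / 2.3749 = 0.7360 m/s

u* ≈ 0.74 m/s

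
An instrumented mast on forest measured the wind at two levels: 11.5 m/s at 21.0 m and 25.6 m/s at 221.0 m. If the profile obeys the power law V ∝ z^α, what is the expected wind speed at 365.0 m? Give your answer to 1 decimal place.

30.4 m/s

First find α: α = ln(V₂/V₁)/ln(z₂/z₁) = ln(25.6/11.5)/ln(221.0/21.0) = 0.80025/2.35364 = 0.3400
Extrapolate from 221.0 m to 365.0 m: V₃ = 25.6 × (365.0/221.0)^0.3400 = 25.6 × 1.1860 = 30.3618 m/s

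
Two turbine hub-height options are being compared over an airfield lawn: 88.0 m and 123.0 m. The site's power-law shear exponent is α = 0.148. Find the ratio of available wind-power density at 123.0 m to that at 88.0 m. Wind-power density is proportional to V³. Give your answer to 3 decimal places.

1.160

Speed ratio: V_B/V_A = (z_B/z_A)^α = (123.0/88.0)^0.148 = (1.3977)^0.148 = 1.05081
Power-density ratio: P_B/P_A = (V_B/V_A)³ = (1.05081)³ = 1.16029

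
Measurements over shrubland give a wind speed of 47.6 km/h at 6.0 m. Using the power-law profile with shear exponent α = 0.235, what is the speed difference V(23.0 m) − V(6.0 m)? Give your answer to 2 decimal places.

Power law: V₂ = V₁ · (z₂/z₁)^α = 47.6 × (3.8333)^0.235 = 65.2751 km/h
ΔV = 65.2751 − 47.6 = 17.6751 km/h

17.68 km/h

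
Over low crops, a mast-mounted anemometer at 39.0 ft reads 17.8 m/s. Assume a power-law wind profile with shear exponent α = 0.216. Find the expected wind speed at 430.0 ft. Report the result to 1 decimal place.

29.9 m/s

Power-law profile: V₂ = V₁ · (z₂/z₁)^α
V₂ = 17.8 × (430.0/39.0)^0.216 = 17.8 × (11.0256)^0.216
    = 17.8 × 1.6794 = 29.8937 m/s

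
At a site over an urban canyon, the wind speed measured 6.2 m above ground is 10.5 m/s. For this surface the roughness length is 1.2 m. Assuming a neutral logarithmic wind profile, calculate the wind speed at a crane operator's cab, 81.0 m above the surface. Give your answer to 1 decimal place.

26.9 m/s

Log law: V(z) ∝ ln(z/z₀), so V₂/V₁ = ln(z₂/z₀) / ln(z₁/z₀).
ln(81.0/1.2) = 4.2121, ln(6.2/1.2) = 1.6422
V₂ = 10.5 × 4.2121/1.6422 = 10.5 × 2.5649 = 26.9313 m/s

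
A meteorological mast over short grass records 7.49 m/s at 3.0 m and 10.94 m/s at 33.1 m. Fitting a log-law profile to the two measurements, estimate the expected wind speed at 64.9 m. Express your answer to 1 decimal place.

11.9 m/s

Log law: V ∝ ln(z/z₀). From the pair, with r = V₁/V₂ = 0.68464,
ln z₀ = (ln z₁ − r·ln z₂)/(1 − r) = (1.0986 − 0.68464×3.4995)/0.31536 = -4.1138 → z₀ = 0.01635 m
V₃ = V₁ · ln(z₃/z₀)/ln(z₁/z₀) = 7.49 × 8.2867/5.2124 = 11.9075 m/s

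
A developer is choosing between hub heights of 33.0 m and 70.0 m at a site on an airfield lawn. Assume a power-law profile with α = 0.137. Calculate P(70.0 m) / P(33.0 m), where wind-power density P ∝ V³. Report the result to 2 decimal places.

Speed ratio: V_B/V_A = (z_B/z_A)^α = (70.0/33.0)^0.137 = (2.1212)^0.137 = 1.10852
Power-density ratio: P_B/P_A = (V_B/V_A)³ = (1.10852)³ = 1.36215

1.36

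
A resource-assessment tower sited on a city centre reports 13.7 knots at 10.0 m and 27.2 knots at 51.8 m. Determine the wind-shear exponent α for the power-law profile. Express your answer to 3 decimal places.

Power law: V₂/V₁ = (z₂/z₁)^α ⇒ α = ln(V₂/V₁) / ln(z₂/z₁)
α = ln(27.2/13.7) / ln(51.8/10.0) = ln(1.9854) / ln(5.1800)
  = 0.68582 / 1.64481 = 0.41696

α ≈ 0.417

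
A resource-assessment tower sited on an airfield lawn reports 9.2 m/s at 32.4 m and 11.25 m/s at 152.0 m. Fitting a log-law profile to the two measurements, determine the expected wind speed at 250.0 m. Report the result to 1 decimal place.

11.9 m/s

Log law: V ∝ ln(z/z₀). From the pair, with r = V₁/V₂ = 0.81778,
ln z₀ = (ln z₁ − r·ln z₂)/(1 − r) = (3.4782 − 0.81778×5.0239)/0.18222 = -3.4587 → z₀ = 0.03147 m
V₃ = V₁ · ln(z₃/z₀)/ln(z₁/z₀) = 9.2 × 8.9802/6.9369 = 11.9099 m/s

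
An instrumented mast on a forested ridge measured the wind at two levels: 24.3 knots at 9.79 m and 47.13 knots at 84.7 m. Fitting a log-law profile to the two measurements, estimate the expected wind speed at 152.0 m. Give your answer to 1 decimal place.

53.3 knots

Log law: V ∝ ln(z/z₀). From the pair, with r = V₁/V₂ = 0.51560,
ln z₀ = (ln z₁ − r·ln z₂)/(1 − r) = (2.2814 − 0.51560×4.4391)/0.48440 = -0.0153 → z₀ = 0.9848 m
V₃ = V₁ · ln(z₃/z₀)/ln(z₁/z₀) = 24.3 × 5.0392/2.2967 = 53.3171 knots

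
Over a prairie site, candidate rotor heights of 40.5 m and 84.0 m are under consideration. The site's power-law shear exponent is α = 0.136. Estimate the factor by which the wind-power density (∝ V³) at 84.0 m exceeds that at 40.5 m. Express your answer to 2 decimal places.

1.35

Speed ratio: V_B/V_A = (z_B/z_A)^α = (84.0/40.5)^0.136 = (2.0741)^0.136 = 1.10430
Power-density ratio: P_B/P_A = (V_B/V_A)³ = (1.10430)³ = 1.34668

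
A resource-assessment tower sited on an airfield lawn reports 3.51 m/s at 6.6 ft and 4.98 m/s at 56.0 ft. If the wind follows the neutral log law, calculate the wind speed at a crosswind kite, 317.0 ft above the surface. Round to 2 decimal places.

Log law: V ∝ ln(z/z₀). From the pair, with r = V₁/V₂ = 0.70482,
ln z₀ = (ln z₁ − r·ln z₂)/(1 − r) = (1.8871 − 0.70482×4.0254)/0.29518 = -3.2186 → z₀ = 0.04001 ft
V₃ = V₁ · ln(z₃/z₀)/ln(z₁/z₀) = 3.51 × 8.9775/5.1057 = 6.1718 m/s

6.17 m/s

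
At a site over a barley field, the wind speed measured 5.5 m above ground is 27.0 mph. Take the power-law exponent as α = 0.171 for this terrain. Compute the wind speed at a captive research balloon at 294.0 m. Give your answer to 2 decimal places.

Power-law profile: V₂ = V₁ · (z₂/z₁)^α
V₂ = 27.0 × (294.0/5.5)^0.171 = 27.0 × (53.4545)^0.171
    = 27.0 × 1.9746 = 53.3150 mph

53.31 mph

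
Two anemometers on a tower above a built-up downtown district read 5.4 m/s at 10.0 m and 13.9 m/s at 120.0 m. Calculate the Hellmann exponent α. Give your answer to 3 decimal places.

Power law: V₂/V₁ = (z₂/z₁)^α ⇒ α = ln(V₂/V₁) / ln(z₂/z₁)
α = ln(13.9/5.4) / ln(120.0/10.0) = ln(2.5741) / ln(12.0000)
  = 0.94549 / 2.48491 = 0.38049

α ≈ 0.380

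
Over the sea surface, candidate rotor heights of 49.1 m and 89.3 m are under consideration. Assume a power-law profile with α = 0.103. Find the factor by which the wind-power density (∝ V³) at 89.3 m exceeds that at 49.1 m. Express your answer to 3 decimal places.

Speed ratio: V_B/V_A = (z_B/z_A)^α = (89.3/49.1)^0.103 = (1.8187)^0.103 = 1.06355
Power-density ratio: P_B/P_A = (V_B/V_A)³ = (1.06355)³ = 1.20301

1.203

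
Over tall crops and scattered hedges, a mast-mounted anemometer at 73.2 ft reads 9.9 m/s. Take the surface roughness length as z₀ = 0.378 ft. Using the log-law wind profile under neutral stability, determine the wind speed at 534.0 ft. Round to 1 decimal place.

Log law: V(z) ∝ ln(z/z₀), so V₂/V₁ = ln(z₂/z₀) / ln(z₁/z₀).
ln(534.0/0.378) = 7.2533, ln(73.2/0.378) = 5.2661
V₂ = 9.9 × 7.2533/5.2661 = 9.9 × 1.3774 = 13.6359 m/s

13.6 m/s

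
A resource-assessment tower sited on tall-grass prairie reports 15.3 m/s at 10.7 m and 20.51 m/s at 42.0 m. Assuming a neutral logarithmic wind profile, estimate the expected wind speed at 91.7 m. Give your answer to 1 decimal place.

Log law: V ∝ ln(z/z₀). From the pair, with r = V₁/V₂ = 0.74598,
ln z₀ = (ln z₁ − r·ln z₂)/(1 − r) = (2.3702 − 0.74598×3.7377)/0.25402 = -1.6454 → z₀ = 0.1929 m
V₃ = V₁ · ln(z₃/z₀)/ln(z₁/z₀) = 15.3 × 6.1639/4.0157 = 23.4851 m/s

23.5 m/s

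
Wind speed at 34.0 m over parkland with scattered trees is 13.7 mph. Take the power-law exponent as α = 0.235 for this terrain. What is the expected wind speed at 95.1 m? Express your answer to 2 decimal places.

17.45 mph

Power-law profile: V₂ = V₁ · (z₂/z₁)^α
V₂ = 13.7 × (95.1/34.0)^0.235 = 13.7 × (2.7971)^0.235
    = 13.7 × 1.2734 = 17.4460 mph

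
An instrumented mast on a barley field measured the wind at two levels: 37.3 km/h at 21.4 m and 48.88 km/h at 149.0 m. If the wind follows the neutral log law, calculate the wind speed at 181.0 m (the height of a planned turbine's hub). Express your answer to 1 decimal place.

50.0 km/h

Log law: V ∝ ln(z/z₀). From the pair, with r = V₁/V₂ = 0.76309,
ln z₀ = (ln z₁ − r·ln z₂)/(1 − r) = (3.0634 − 0.76309×5.0039)/0.23691 = -3.1873 → z₀ = 0.04128 m
V₃ = V₁ · ln(z₃/z₀)/ln(z₁/z₀) = 37.3 × 8.3858/6.2507 = 50.0410 km/h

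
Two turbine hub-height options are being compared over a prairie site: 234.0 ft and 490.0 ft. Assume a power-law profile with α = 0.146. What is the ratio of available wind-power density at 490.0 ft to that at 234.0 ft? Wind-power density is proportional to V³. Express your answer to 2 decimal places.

1.38

Speed ratio: V_B/V_A = (z_B/z_A)^α = (490.0/234.0)^0.146 = (2.0940)^0.146 = 1.11394
Power-density ratio: P_B/P_A = (V_B/V_A)³ = (1.11394)³ = 1.38226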